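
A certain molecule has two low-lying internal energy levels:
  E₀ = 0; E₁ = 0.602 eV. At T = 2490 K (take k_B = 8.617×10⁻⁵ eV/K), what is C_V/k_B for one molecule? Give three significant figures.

k_BT = 8.617×10⁻⁵ × 2490 K = 0.21456 eV.
Eᵢ/kT = 0, 2.8057.
Z = Σ e^(−Eᵢ/kT) = e^(−0) + e^(−2.8057) = 1.0000 + 0.060464 = 1.0605.
⟨E⟩ = 0.034323 eV, ⟨E²⟩ = 0.020662 eV².
C_V/k_B = (⟨E²⟩ − ⟨E⟩²)/(kT)² = (0.020662 − 0.0011781)/0.046036 = 0.423.

0.423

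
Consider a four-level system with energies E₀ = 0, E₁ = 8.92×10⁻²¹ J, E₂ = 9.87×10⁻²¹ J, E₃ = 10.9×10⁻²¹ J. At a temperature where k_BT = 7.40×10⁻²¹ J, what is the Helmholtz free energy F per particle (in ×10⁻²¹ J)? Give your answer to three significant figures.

-4.32 ×10⁻²¹ J

Eᵢ/kT = 0, 1.2054, 1.3338, 1.4730.
Z = Σ e^(−Eᵢ/kT) = e^(−0) + e^(−1.2054) + e^(−1.3338) + e^(−1.4730) = 1.0000 + 0.29957 + 0.26347 + 0.22924 = 1.7923.
F = −kT ln Z = −7.40 × ln(1.7923) = −7.40 × 0.58350 = -4.32 ×10⁻²¹ J.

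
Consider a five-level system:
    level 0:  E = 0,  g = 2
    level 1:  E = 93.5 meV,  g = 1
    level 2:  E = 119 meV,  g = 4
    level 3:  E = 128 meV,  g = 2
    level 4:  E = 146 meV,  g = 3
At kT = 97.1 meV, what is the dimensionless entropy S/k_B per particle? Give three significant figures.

2.30

Eᵢ/kT = 0, 0.96292, 1.2255, 1.3182, 1.5036.
Z = Σ gᵢe^(−Eᵢ/kT) = 2·e^(−0) + 1·e^(−0.96292) + 4·e^(−1.2255) + 2·e^(−1.3182) + 3·e^(−1.5036) = 2.0000 + 0.38178 + 1.1744 + 0.53523 + 0.66699 = 4.7584.
⟨E⟩ = Σ EᵢPᵢ = 71.734 meV.
S/k_B = ln Z + ⟨E⟩/kT = ln(4.7584) + 71.734/97.1 = 1.5599 + 0.73876 = 2.30.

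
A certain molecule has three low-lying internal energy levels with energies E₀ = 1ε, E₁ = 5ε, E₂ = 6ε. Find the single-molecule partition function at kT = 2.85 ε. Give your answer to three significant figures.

Z = 0.999

Eᵢ/kT = 0.35088, 1.7544, 2.1053.
Z = Σ e^(−Eᵢ/kT) = e^(−0.35088) + e^(−1.7544) + e^(−2.1053) = 0.70407 + 0.17301 + 0.12181 = 0.99889.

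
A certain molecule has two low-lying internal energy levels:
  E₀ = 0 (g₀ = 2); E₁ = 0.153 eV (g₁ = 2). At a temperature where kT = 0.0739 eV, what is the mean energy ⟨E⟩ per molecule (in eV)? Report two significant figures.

Eᵢ/kT = 0, 2.070.
Z = Σ gᵢe^(−Eᵢ/kT) = 2·e^(−0) + 2·e^(−2.070) = 2.000 + 0.2524 = 2.252.
⟨E⟩ = Σ Eᵢ gᵢe^(−Eᵢ/kT) / Z = (0·2.000 + 0.153·0.2524) / 2.252 = 0.017 eV.

0.017 eV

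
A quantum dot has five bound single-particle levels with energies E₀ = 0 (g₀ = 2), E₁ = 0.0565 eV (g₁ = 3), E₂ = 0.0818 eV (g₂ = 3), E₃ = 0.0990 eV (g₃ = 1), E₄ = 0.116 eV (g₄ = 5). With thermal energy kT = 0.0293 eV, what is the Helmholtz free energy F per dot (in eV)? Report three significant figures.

-0.0296 eV

Eᵢ/kT = 0, 1.9283, 2.7918, 3.3788, 3.9590.
Z = Σ gᵢe^(−Eᵢ/kT) = 2·e^(−0) + 3·e^(−1.9283) + 3·e^(−2.7918) + 1·e^(−3.3788) + 5·e^(−3.9590) = 2.0000 + 0.43619 + 0.18393 + 0.034088 + 0.095411 = 2.7496.
F = −kT ln Z = −0.0293 × ln(2.7496) = −0.0293 × 1.0115 = -0.0296 eV.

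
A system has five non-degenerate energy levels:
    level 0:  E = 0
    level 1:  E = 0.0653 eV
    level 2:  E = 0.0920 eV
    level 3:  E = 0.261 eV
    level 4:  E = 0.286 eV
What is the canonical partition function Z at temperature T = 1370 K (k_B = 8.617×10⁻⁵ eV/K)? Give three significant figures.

Z = 2.23

k_BT = 8.617×10⁻⁵ × 1370 K = 0.11805 eV.
Eᵢ/kT = 0, 0.55316, 0.77933, 2.2109, 2.4227.
Z = Σ e^(−Eᵢ/kT) = e^(−0) + e^(−0.55316) + e^(−0.77933) + e^(−2.2109) + e^(−2.4227) = 1.0000 + 0.57513 + 0.45871 + 0.10960 + 0.088682 = 2.2321.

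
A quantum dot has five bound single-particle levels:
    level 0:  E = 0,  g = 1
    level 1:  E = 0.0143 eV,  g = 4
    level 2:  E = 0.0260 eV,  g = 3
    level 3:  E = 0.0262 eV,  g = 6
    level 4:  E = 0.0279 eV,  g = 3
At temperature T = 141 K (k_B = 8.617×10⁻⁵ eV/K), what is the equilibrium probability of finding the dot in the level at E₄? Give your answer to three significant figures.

0.0843

k_BT = 8.617×10⁻⁵ × 141 K = 0.012150 eV.
Eᵢ/kT = 0, 1.1770, 2.1399, 2.1564, 2.2963.
Z = Σ gᵢe^(−Eᵢ/kT) = 1·e^(−0) + 4·e^(−1.1770) + 3·e^(−2.1399) + 6·e^(−2.1564) + 3·e^(−2.2963) = 1.0000 + 1.2328 + 0.35300 + 0.69445 + 0.30189 = 3.5821.
P₄ = g₄ e^(−E₄/kT) / Z = 0.30189/3.5821 = 0.0843.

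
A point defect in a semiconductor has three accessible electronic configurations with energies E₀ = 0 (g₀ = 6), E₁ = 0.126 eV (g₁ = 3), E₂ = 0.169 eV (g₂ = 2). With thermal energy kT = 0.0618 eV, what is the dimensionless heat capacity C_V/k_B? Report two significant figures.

0.37

Eᵢ/kT = 0, 2.039, 2.735.
Z = Σ gᵢe^(−Eᵢ/kT) = 6·e^(−0) + 3·e^(−2.039) + 2·e^(−2.735) = 6.000 + 0.3905 + 0.1298 = 6.520.
⟨E⟩ = 0.01091 eV, ⟨E²⟩ = 0.001519 eV².
C_V/k_B = (⟨E²⟩ − ⟨E⟩²)/(kT)² = (0.001519 − 0.0001190)/0.003819 = 0.37.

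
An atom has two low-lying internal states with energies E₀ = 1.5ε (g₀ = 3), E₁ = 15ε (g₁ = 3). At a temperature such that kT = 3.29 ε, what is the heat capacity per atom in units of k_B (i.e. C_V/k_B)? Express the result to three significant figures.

Eᵢ/kT = 0.45593, 4.5593.
Z = Σ gᵢe^(−Eᵢ/kT) = 3·e^(−0.45593) + 3·e^(−4.5593) = 1.9016 + 0.031408 = 1.9330.
⟨E⟩ = 1.7194 ε, ⟨E²⟩ = 5.8693 ε².
C_V/k_B = (⟨E²⟩ − ⟨E⟩²)/(kT)² = (5.8693 − 2.9563)/10.824 = 0.269.

0.269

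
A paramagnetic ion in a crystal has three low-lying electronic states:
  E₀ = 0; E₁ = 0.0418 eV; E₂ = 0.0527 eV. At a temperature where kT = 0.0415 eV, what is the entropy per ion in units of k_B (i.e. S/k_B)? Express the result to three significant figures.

0.939

Eᵢ/kT = 0, 1.0072, 1.2699.
Z = Σ e^(−Eᵢ/kT) = e^(−0) + e^(−1.0072) + e^(−1.2699) = 1.0000 + 0.36524 + 0.28086 = 1.6461.
⟨E⟩ = Σ EᵢPᵢ = 0.018266 eV.
S/k_B = ln Z + ⟨E⟩/kT = ln(1.6461) + 0.018266/0.0415 = 0.49841 + 0.44014 = 0.939.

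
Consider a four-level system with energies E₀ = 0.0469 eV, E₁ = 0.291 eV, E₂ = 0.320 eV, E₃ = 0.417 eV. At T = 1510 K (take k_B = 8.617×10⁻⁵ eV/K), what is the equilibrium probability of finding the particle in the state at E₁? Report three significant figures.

k_BT = 8.617×10⁻⁵ × 1510 K = 0.13012 eV.
Eᵢ/kT = 0.36044, 2.2364, 2.4593, 3.2047.
Z = Σ e^(−Eᵢ/kT) = e^(−0.36044) + e^(−2.2364) + e^(−2.4593) + e^(−3.2047) = 0.69737 + 0.10684 + 0.085495 + 0.040571 = 0.93028.
P₁ = e^(−E₁/kT) / Z = 0.10684/0.93028 = 0.115.

0.115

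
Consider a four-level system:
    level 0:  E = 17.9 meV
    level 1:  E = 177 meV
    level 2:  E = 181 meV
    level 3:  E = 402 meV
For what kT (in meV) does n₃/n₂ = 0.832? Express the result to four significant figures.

1202 meV

n₃/n₂ = exp[−(E₃−E₂)/kT] = 0.832.
⇒ (E₃−E₂)/kT = ln(1/0.832) = ln(1.20192) = 0.183920.
kT = 221 meV / 0.183920 = 1202 meV.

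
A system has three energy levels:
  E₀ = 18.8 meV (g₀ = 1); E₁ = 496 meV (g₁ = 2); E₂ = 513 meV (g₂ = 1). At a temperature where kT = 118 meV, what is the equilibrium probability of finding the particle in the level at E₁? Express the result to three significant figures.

0.0334

Eᵢ/kT = 0.15932, 4.2034, 4.3475.
Z = Σ gᵢe^(−Eᵢ/kT) = 1·e^(−0.15932) + 2·e^(−4.2034) + 1·e^(−4.3475) = 0.85272 + 0.029889 + 0.012939 = 0.89555.
P₁ = g₁ e^(−E₁/kT) / Z = 0.029889/0.89555 = 0.0334.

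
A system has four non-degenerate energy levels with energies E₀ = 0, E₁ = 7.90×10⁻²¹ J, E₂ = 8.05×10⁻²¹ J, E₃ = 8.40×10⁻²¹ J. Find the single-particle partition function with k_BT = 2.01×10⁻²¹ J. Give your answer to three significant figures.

Z = 1.05

Eᵢ/kT = 0, 3.9303, 4.0050, 4.1791.
Z = Σ e^(−Eᵢ/kT) = e^(−0) + e^(−3.9303) + e^(−4.0050) + e^(−4.1791) = 1.0000 + 0.019638 + 0.018224 + 0.015312 = 1.0532.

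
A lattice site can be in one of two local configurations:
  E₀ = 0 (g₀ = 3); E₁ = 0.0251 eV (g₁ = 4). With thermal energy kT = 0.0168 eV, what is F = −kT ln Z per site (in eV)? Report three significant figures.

Eᵢ/kT = 0, 1.4940.
Z = Σ gᵢe^(−Eᵢ/kT) = 3·e^(−0) + 4·e^(−1.4940) = 3.0000 + 0.89789 = 3.8979.
F = −kT ln Z = −0.0168 × ln(3.8979) = −0.0168 × 1.3604 = -0.0229 eV.

-0.0229 eV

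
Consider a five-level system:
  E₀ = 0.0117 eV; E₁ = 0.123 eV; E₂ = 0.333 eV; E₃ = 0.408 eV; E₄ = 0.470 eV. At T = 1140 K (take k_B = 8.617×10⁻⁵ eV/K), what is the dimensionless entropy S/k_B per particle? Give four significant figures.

k_BT = 8.617×10⁻⁵ × 1140 K = 0.0982338 eV.
Eᵢ/kT = 0.119104, 1.25211, 3.38987, 4.15336, 4.78450.
Z = Σ e^(−Eᵢ/kT) = e^(−0.119104) + e^(−1.25211) + e^(−3.38987) + e^(−4.15336) + e^(−4.78450) = 0.887715 + 0.285901 + 0.0337131 + 0.0157115 + 0.00835830 = 1.23140.
⟨E⟩ = Σ EᵢPᵢ = 0.0545048 eV.
S/k_B = ln Z + ⟨E⟩/kT = ln(1.23140) + 0.0545048/0.0982338 = 0.208152 + 0.554848 = 0.7630.

0.7630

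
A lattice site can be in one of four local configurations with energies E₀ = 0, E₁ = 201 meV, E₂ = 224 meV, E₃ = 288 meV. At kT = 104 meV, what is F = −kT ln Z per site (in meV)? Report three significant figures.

-29.1 meV

Eᵢ/kT = 0, 1.9327, 2.1538, 2.7692.
Z = Σ e^(−Eᵢ/kT) = e^(−0) + e^(−1.9327) + e^(−2.1538) + e^(−2.7692) = 1.0000 + 0.14476 + 0.11604 + 0.062712 = 1.3235.
F = −kT ln Z = −104 × ln(1.3235) = −104 × 0.28028 = -29.1 meV.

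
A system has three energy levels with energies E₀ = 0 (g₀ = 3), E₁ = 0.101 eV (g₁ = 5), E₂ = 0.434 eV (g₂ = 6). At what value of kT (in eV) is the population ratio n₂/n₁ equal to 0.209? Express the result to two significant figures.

0.19 eV

n₂/n₁ = (g₂/g₁) exp[−(E₂−E₁)/kT] = 0.209.
⇒ (E₂−E₁)/kT = ln((6/5)/0.209) = ln(5.742) = 1.748.
kT = 0.333 eV / 1.748 = 0.19 eV.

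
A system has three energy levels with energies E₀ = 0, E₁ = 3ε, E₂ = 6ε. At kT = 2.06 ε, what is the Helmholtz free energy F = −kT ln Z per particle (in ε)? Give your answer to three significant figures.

Eᵢ/kT = 0, 1.4563, 2.9126.
Z = Σ e^(−Eᵢ/kT) = e^(−0) + e^(−1.4563) + e^(−2.9126) = 1.0000 + 0.23310 + 0.054334 = 1.2874.
F = −kT ln Z = −2.06 × ln(1.2874) = −2.06 × 0.25262 = -0.520 ε.

-0.520 ε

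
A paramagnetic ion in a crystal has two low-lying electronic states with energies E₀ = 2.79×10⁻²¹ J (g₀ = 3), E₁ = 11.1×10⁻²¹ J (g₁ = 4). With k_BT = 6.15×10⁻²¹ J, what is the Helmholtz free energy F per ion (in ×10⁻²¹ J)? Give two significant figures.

Eᵢ/kT = 0.4537, 1.805.
Z = Σ gᵢe^(−Eᵢ/kT) = 3·e^(−0.4537) + 4·e^(−1.805) = 1.906 + 0.6579 = 2.564.
F = −kT ln Z = −6.15 × ln(2.564) = −6.15 × 0.9416 = -5.8 ×10⁻²¹ J.

-5.8 ×10⁻²¹ J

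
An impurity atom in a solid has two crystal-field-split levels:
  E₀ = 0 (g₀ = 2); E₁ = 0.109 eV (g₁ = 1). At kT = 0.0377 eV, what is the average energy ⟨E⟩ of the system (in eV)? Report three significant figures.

0.00294 eV

Eᵢ/kT = 0, 2.8912.
Z = Σ gᵢe^(−Eᵢ/kT) = 2·e^(−0) + 1·e^(−2.8912) = 2.0000 + 0.055510 = 2.0555.
⟨E⟩ = Σ Eᵢ gᵢe^(−Eᵢ/kT) / Z = (0·2.0000 + 0.109·0.055510) / 2.0555 = 0.00294 eV.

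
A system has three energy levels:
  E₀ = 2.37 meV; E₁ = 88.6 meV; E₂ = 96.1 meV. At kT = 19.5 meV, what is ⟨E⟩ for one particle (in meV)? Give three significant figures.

Eᵢ/kT = 0.12154, 4.5436, 4.9282.
Z = Σ e^(−Eᵢ/kT) = e^(−0.12154) + e^(−4.5436) + e^(−4.9282) = 0.88556 + 0.010635 + 0.0072395 = 0.90343.
⟨E⟩ = Σ Eᵢ e^(−Eᵢ/kT) / Z = (2.37·0.88556 + 88.6·0.010635 + 96.1·0.0072395) / 0.90343 = 4.14 meV.

4.14 meV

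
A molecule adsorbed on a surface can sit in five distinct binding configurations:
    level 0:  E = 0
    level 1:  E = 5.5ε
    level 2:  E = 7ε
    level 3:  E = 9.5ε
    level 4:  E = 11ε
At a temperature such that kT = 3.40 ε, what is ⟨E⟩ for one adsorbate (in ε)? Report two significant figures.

2.1 ε

Eᵢ/kT = 0, 1.618, 2.059, 2.794, 3.235.
Z = Σ e^(−Eᵢ/kT) = e^(−0) + e^(−1.618) + e^(−2.059) + e^(−2.794) + e^(−3.235) = 1.000 + 0.1983 + 0.1276 + 0.06118 + 0.03936 = 1.426.
⟨E⟩ = Σ Eᵢ e^(−Eᵢ/kT) / Z = (0·1.000 + 5.5·0.1983 + 7·0.1276 + 9.5·0.06118 + 11·0.03936) / 1.426 = 2.1 ε.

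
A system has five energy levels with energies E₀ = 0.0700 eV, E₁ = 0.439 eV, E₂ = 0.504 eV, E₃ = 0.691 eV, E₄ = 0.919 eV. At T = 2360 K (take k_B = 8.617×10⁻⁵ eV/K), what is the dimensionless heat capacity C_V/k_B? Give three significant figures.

1.01

k_BT = 8.617×10⁻⁵ × 2360 K = 0.20336 eV.
Eᵢ/kT = 0.34422, 2.1587, 2.4784, 3.3979, 4.5191.
Z = Σ e^(−Eᵢ/kT) = e^(−0.34422) + e^(−2.1587) + e^(−2.4784) + e^(−3.3979) + e^(−4.5191) = 0.70877 + 0.11548 + 0.083877 + 0.033443 + 0.010899 = 0.95247.
⟨E⟩ = 0.18448 eV, ⟨E²⟩ = 0.075811 eV².
C_V/k_B = (⟨E²⟩ − ⟨E⟩²)/(kT)² = (0.075811 − 0.034033)/0.041355 = 1.01.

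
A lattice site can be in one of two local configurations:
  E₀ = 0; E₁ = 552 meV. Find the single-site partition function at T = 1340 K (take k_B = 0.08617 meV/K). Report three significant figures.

Z = 1.01

k_BT = 0.08617 × 1340 K = 115.47 meV.
Eᵢ/kT = 0, 4.7805.
Z = Σ e^(−Eᵢ/kT) = e^(−0) + e^(−4.7805) = 1.0000 + 0.0083918 = 1.0084.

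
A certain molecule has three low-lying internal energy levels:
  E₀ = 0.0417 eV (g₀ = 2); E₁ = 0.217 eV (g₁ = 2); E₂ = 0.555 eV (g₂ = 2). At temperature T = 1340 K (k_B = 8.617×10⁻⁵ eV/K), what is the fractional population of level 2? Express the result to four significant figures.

0.009532

k_BT = 8.617×10⁻⁵ × 1340 K = 0.115468 eV.
Eᵢ/kT = 0.361139, 1.87931, 4.80653.
Z = Σ gᵢe^(−Eᵢ/kT) = 2·e^(−0.361139) + 2·e^(−1.87931) + 2·e^(−4.80653) = 1.39376 + 0.305391 + 0.0163524 = 1.71550.
P₂ = g₂ e^(−E₂/kT) / Z = 0.0163524/1.71550 = 0.009532.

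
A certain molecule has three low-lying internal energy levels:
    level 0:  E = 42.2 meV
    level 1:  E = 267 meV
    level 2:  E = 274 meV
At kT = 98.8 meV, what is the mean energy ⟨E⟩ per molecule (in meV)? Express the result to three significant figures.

Eᵢ/kT = 0.42713, 2.7024, 2.7733.
Z = Σ e^(−Eᵢ/kT) = e^(−0.42713) + e^(−2.7024) + e^(−2.7733) = 0.65238 + 0.067044 + 0.062456 = 0.78188.
⟨E⟩ = Σ Eᵢ e^(−Eᵢ/kT) / Z = (42.2·0.65238 + 267·0.067044 + 274·0.062456) / 0.78188 = 80.0 meV.

80.0 meV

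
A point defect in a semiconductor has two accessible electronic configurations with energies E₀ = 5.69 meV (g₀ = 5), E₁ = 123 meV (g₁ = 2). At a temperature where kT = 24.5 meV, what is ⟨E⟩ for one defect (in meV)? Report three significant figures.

6.08 meV

Eᵢ/kT = 0.23224, 5.0204.
Z = Σ gᵢe^(−Eᵢ/kT) = 5·e^(−0.23224) + 2·e^(−5.0204) = 3.9638 + 0.013204 = 3.9770.
⟨E⟩ = Σ Eᵢ gᵢe^(−Eᵢ/kT) / Z = (5.69·3.9638 + 123·0.013204) / 3.9770 = 6.08 meV.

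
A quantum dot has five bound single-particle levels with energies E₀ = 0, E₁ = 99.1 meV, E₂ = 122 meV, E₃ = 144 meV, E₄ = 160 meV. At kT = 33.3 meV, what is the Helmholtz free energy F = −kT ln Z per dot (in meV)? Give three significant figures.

Eᵢ/kT = 0, 2.9760, 3.6637, 4.3243, 4.8048.
Z = Σ e^(−Eᵢ/kT) = e^(−0) + e^(−2.9760) + e^(−3.6637) + e^(−4.3243) + e^(−4.8048) = 1.0000 + 0.050996 + 0.025637 + 0.013243 + 0.0081903 = 1.0981.
F = −kT ln Z = −33.3 × ln(1.0981) = −33.3 × 0.093581 = -3.12 meV.

-3.12 meV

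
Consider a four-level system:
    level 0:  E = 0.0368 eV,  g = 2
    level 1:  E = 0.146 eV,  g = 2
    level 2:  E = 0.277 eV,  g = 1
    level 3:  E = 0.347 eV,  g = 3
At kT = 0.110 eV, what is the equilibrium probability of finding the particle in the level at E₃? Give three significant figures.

0.0590

Eᵢ/kT = 0.33455, 1.3273, 2.5182, 3.1545.
Z = Σ gᵢe^(−Eᵢ/kT) = 2·e^(−0.33455) + 2·e^(−1.3273) + 1·e^(−2.5182) + 3·e^(−3.1545) = 1.4313 + 0.53038 + 0.080605 + 0.12798 = 2.1703.
P₃ = g₃ e^(−E₃/kT) / Z = 0.12798/2.1703 = 0.0590.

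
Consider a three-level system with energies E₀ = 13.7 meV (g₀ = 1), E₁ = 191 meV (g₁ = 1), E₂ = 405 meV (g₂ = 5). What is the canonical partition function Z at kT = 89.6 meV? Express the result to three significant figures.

Z = 1.03

Eᵢ/kT = 0.15290, 2.1317, 4.5201.
Z = Σ gᵢe^(−Eᵢ/kT) = 1·e^(−0.15290) + 1·e^(−2.1317) + 5·e^(−4.5201) = 0.85822 + 0.11864 + 0.054440 = 1.0313.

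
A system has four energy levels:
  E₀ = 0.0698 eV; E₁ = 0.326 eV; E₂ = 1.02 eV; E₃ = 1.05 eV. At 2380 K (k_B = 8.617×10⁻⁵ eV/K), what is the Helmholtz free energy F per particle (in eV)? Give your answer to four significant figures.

k_BT = 8.617×10⁻⁵ × 2380 K = 0.205085 eV.
Eᵢ/kT = 0.340347, 1.58958, 4.97355, 5.11983.
Z = Σ e^(−Eᵢ/kT) = e^(−0.340347) + e^(−1.58958) + e^(−4.97355) + e^(−5.11983) = 0.711523 + 0.204011 + 0.00691854 + 0.00597704 = 0.928430.
F = −kT ln Z = −0.205085 × ln(0.928430) = −0.205085 × -0.0742603 = 0.01523 eV.

0.01523 eV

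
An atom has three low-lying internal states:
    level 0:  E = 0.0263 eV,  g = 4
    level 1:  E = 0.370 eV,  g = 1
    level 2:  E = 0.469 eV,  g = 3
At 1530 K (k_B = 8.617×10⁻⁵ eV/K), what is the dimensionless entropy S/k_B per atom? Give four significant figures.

k_BT = 8.617×10⁻⁵ × 1530 K = 0.131840 eV.
Eᵢ/kT = 0.199484, 2.80643, 3.55734.
Z = Σ gᵢe^(−Eᵢ/kT) = 4·e^(−0.199484) + 1·e^(−2.80643) + 3·e^(−3.55734) = 3.27661 + 0.0604203 + 0.0855437 = 3.42257.
⟨E⟩ = Σ EᵢPᵢ = 0.0434324 eV.
S/k_B = ln Z + ⟨E⟩/kT = ln(3.42257) + 0.0434324/0.131840 = 1.23039 + 0.329433 = 1.560.

1.560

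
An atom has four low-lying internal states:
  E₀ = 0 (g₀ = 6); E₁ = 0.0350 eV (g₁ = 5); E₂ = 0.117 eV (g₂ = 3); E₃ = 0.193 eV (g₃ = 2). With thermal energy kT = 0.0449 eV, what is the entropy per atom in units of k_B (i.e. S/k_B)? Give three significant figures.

2.44

Eᵢ/kT = 0, 0.77951, 2.6058, 4.2984.
Z = Σ gᵢe^(−Eᵢ/kT) = 6·e^(−0) + 5·e^(−0.77951) + 3·e^(−2.6058) + 2·e^(−4.2984) = 6.0000 + 2.2932 + 0.22153 + 0.027181 = 8.5419.
⟨E⟩ = Σ EᵢPᵢ = 0.013045 eV.
S/k_B = ln Z + ⟨E⟩/kT = ln(8.5419) + 0.013045/0.0449 = 2.1450 + 0.29053 = 2.44.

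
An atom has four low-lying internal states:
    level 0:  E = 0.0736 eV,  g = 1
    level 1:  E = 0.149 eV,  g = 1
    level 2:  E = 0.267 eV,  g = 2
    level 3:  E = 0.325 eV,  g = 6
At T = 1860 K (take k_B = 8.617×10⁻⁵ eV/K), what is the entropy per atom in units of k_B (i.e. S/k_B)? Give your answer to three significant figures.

2.10

k_BT = 8.617×10⁻⁵ × 1860 K = 0.16028 eV.
Eᵢ/kT = 0.45920, 0.92962, 1.6658, 2.0277.
Z = Σ gᵢe^(−Eᵢ/kT) = 1·e^(−0.45920) + 1·e^(−0.92962) + 2·e^(−1.6658) + 6·e^(−2.0277) = 0.63179 + 0.39470 + 0.37808 + 0.78983 = 2.1944.
⟨E⟩ = Σ EᵢPᵢ = 0.21097 eV.
S/k_B = ln Z + ⟨E⟩/kT = ln(2.1944) + 0.21097/0.16028 = 0.78591 + 1.3163 = 2.10.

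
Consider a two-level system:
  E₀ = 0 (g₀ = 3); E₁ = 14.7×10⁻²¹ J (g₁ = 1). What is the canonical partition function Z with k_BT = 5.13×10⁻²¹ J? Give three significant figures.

Z = 3.06

Eᵢ/kT = 0, 2.8655.
Z = Σ gᵢe^(−Eᵢ/kT) = 3·e^(−0) + 1·e^(−2.8655) = 3.0000 + 0.056955 = 3.0570.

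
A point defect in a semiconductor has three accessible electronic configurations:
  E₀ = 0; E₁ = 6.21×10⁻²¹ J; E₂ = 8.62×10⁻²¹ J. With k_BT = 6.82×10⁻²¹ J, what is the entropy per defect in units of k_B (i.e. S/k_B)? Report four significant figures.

0.9510

Eᵢ/kT = 0, 0.910557, 1.26393.
Z = Σ e^(−Eᵢ/kT) = e^(−0) + e^(−0.910557) + e^(−1.26393) = 1.00000 + 0.402300 + 0.282541 = 1.68484.
⟨E⟩ = Σ EᵢPᵢ = 2.92834 ×10⁻²¹ J.
S/k_B = ln Z + ⟨E⟩/kT = ln(1.68484) + 2.92834/6.82 = 0.521671 + 0.429375 = 0.9510.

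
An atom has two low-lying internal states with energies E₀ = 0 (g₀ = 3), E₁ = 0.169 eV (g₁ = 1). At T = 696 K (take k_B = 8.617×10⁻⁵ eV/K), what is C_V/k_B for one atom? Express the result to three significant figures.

k_BT = 8.617×10⁻⁵ × 696 K = 0.059974 eV.
Eᵢ/kT = 0, 2.8179.
Z = Σ gᵢe^(−Eᵢ/kT) = 3·e^(−0) + 1·e^(−2.8179) = 3.0000 + 0.059731 = 3.0597.
⟨E⟩ = 0.0032992 eV, ⟨E²⟩ = 0.00055756 eV².
C_V/k_B = (⟨E²⟩ − ⟨E⟩²)/(kT)² = (0.00055756 − 0.000010885)/0.0035969 = 0.152.

0.152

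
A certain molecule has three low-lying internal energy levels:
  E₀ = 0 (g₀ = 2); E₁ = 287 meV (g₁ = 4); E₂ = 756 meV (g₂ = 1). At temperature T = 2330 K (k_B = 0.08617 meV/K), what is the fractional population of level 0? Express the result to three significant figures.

k_BT = 0.08617 × 2330 K = 200.78 meV.
Eᵢ/kT = 0, 1.4294, 3.7653.
Z = Σ gᵢe^(−Eᵢ/kT) = 2·e^(−0) + 4·e^(−1.4294) + 1·e^(−3.7653) = 2.0000 + 0.95781 + 0.023161 = 2.9810.
P₀ = g₀ e^(−E₀/kT) / Z = 2.0000/2.9810 = 0.671.

0.671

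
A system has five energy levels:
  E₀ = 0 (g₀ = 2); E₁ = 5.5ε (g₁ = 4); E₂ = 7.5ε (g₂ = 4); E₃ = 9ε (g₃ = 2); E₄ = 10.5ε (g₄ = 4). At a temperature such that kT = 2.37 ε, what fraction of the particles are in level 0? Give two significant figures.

0.75

Eᵢ/kT = 0, 2.321, 3.165, 3.797, 4.430.
Z = Σ gᵢe^(−Eᵢ/kT) = 2·e^(−0) + 4·e^(−2.321) + 4·e^(−3.165) + 2·e^(−3.797) + 4·e^(−4.430) = 2.000 + 0.3927 + 0.1689 + 0.04488 + 0.04766 = 2.654.
P₀ = g₀ e^(−E₀/kT) / Z = 2.000/2.654 = 0.75.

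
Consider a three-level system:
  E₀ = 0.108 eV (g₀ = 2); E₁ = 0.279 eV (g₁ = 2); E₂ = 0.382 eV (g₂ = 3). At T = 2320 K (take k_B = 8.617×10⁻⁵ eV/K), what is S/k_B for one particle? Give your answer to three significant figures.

k_BT = 8.617×10⁻⁵ × 2320 K = 0.19991 eV.
Eᵢ/kT = 0.54024, 1.3956, 1.9109.
Z = Σ gᵢe^(−Eᵢ/kT) = 2·e^(−0.54024) + 2·e^(−1.3956) + 3·e^(−1.9109) = 1.1652 + 0.49537 + 0.44384 = 2.1044.
⟨E⟩ = Σ EᵢPᵢ = 0.20604 eV.
S/k_B = ln Z + ⟨E⟩/kT = ln(2.1044) + 0.20604/0.19991 = 0.74403 + 1.0307 = 1.77.

1.77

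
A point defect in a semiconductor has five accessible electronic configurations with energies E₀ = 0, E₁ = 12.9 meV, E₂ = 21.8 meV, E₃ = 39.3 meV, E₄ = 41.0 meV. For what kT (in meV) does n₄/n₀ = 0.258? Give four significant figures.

30.26 meV

n₄/n₀ = exp[−(E₄−E₀)/kT] = 0.258.
⇒ (E₄−E₀)/kT = ln(1/0.258) = ln(3.87597) = 1.35480.
kT = 41.0 meV / 1.35480 = 30.26 meV.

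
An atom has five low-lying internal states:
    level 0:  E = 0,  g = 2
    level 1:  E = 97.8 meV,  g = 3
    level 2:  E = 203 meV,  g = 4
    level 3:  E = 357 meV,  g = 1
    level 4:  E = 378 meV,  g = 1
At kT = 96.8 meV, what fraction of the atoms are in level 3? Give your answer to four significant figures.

0.006895

Eᵢ/kT = 0, 1.01033, 2.09711, 3.68802, 3.90496.
Z = Σ gᵢe^(−Eᵢ/kT) = 2·e^(−0) + 3·e^(−1.01033) + 4·e^(−2.09711) + 1·e^(−3.68802) + 1·e^(−3.90496) = 2.00000 + 1.09230 + 0.491243 + 0.0250215 + 0.0201418 = 3.62871.
P₃ = g₃ e^(−E₃/kT) / Z = 0.0250215/3.62871 = 0.006895.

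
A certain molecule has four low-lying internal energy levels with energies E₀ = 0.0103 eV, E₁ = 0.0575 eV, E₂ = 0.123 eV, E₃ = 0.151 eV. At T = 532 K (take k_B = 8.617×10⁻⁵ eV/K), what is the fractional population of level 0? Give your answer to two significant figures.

k_BT = 8.617×10⁻⁵ × 532 K = 0.04584 eV.
Eᵢ/kT = 0.2247, 1.254, 2.683, 3.294.
Z = Σ e^(−Eᵢ/kT) = e^(−0.2247) + e^(−1.254) + e^(−2.683) + e^(−3.294) = 0.7988 + 0.2854 + 0.06836 + 0.03711 = 1.190.
P₀ = e^(−E₀/kT) / Z = 0.7988/1.190 = 0.67.

0.67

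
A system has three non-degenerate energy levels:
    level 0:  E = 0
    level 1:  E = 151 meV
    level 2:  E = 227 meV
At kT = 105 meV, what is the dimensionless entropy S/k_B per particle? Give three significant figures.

0.738

Eᵢ/kT = 0, 1.4381, 2.1619.
Z = Σ e^(−Eᵢ/kT) = e^(−0) + e^(−1.4381) + e^(−2.1619) = 1.0000 + 0.23738 + 0.11511 = 1.3525.
⟨E⟩ = Σ EᵢPᵢ = 45.822 meV.
S/k_B = ln Z + ⟨E⟩/kT = ln(1.3525) + 45.822/105 = 0.30195 + 0.43640 = 0.738.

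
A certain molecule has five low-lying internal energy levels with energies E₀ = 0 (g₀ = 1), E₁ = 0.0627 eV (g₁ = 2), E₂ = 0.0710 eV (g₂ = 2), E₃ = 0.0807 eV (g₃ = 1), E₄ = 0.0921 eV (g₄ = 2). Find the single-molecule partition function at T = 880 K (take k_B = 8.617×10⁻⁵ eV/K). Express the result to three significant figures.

k_BT = 8.617×10⁻⁵ × 880 K = 0.075830 eV.
Eᵢ/kT = 0, 0.82685, 0.93630, 1.0642, 1.2146.
Z = Σ gᵢe^(−Eᵢ/kT) = 1·e^(−0) + 2·e^(−0.82685) + 2·e^(−0.93630) + 1·e^(−1.0642) + 2·e^(−1.2146) = 1.0000 + 0.87485 + 0.78415 + 0.34500 + 0.59366 = 3.5977.

Z = 3.60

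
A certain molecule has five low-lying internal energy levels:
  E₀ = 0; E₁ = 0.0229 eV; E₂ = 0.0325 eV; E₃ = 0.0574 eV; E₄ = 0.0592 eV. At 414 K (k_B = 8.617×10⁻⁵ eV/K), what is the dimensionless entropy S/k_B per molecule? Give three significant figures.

k_BT = 8.617×10⁻⁵ × 414 K = 0.035674 eV.
Eᵢ/kT = 0, 0.64192, 0.91103, 1.6090, 1.6595.
Z = Σ e^(−Eᵢ/kT) = e^(−0) + e^(−0.64192) + e^(−0.91103) + e^(−1.6090) + e^(−1.6595) = 1.0000 + 0.52628 + 0.40211 + 0.20009 + 0.19023 = 2.3187.
⟨E⟩ = Σ EᵢPᵢ = 0.020644 eV.
S/k_B = ln Z + ⟨E⟩/kT = ln(2.3187) + 0.020644/0.035674 = 0.84101 + 0.57868 = 1.42.

1.42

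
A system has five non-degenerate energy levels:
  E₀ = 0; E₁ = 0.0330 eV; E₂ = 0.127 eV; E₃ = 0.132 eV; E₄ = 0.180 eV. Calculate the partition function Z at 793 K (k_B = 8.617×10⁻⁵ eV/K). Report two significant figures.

k_BT = 8.617×10⁻⁵ × 793 K = 0.06833 eV.
Eᵢ/kT = 0, 0.4830, 1.859, 1.932, 2.634.
Z = Σ e^(−Eᵢ/kT) = e^(−0) + e^(−0.4830) + e^(−1.859) + e^(−1.932) + e^(−2.634) = 1.000 + 0.6169 + 0.1558 + 0.1449 + 0.07179 = 1.989.

Z = 2.0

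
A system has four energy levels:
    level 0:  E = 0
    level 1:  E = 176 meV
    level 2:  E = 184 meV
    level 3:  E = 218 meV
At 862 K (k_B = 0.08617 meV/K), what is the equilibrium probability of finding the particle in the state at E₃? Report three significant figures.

k_BT = 0.08617 × 862 K = 74.279 meV.
Eᵢ/kT = 0, 2.3694, 2.4771, 2.9349.
Z = Σ e^(−Eᵢ/kT) = e^(−0) + e^(−2.3694) + e^(−2.4771) + e^(−2.9349) = 1.0000 + 0.093537 + 0.083986 + 0.053136 = 1.2307.
P₃ = e^(−E₃/kT) / Z = 0.053136/1.2307 = 0.0432.

0.0432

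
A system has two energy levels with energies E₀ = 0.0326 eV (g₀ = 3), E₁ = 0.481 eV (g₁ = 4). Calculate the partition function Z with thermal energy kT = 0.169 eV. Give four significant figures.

Z = 2.706

Eᵢ/kT = 0.192899, 2.84615.
Z = Σ gᵢe^(−Eᵢ/kT) = 3·e^(−0.192899) + 4·e^(−2.84615) = 2.47370 + 0.232270 = 2.70597.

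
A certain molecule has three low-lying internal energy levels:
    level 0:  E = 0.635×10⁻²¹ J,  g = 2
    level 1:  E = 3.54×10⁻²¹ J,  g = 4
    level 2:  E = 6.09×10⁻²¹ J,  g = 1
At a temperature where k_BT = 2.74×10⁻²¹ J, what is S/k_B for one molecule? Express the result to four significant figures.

1.753

Eᵢ/kT = 0.231752, 1.29197, 2.22263.
Z = Σ gᵢe^(−Eᵢ/kT) = 2·e^(−0.231752) + 4·e^(−1.29197) + 1·e^(−2.22263) = 1.58629 + 1.09892 + 0.108324 = 2.79353.
⟨E⟩ = Σ EᵢPᵢ = 1.98930 ×10⁻²¹ J.
S/k_B = ln Z + ⟨E⟩/kT = ln(2.79353) + 1.98930/2.74 = 1.02731 + 0.726022 = 1.753.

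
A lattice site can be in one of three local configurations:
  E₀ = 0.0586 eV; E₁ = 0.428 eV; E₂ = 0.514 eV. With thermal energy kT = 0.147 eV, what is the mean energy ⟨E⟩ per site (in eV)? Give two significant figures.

Eᵢ/kT = 0.3986, 2.912, 3.497.
Z = Σ e^(−Eᵢ/kT) = e^(−0.3986) + e^(−2.912) + e^(−3.497) = 0.6713 + 0.05437 + 0.03029 = 0.7560.
⟨E⟩ = Σ Eᵢ e^(−Eᵢ/kT) / Z = (0.0586·0.6713 + 0.428·0.05437 + 0.514·0.03029) / 0.7560 = 0.10 eV.

0.10 eV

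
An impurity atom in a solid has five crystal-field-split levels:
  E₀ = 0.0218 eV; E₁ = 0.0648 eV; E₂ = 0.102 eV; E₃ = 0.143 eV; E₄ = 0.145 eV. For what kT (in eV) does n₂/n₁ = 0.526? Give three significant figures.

n₂/n₁ = exp[−(E₂−E₁)/kT] = 0.526.
⇒ (E₂−E₁)/kT = ln(1/0.526) = ln(1.9011) = 0.64243.
kT = 0.0372 eV / 0.64243 = 0.0579 eV.

0.0579 eV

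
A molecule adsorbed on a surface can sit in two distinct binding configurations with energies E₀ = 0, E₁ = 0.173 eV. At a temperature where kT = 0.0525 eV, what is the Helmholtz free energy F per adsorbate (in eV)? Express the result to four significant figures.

Eᵢ/kT = 0, 3.29524.
Z = Σ e^(−Eᵢ/kT) = e^(−0) + e^(−3.29524) = 1.00000 + 0.0370591 = 1.03706.
F = −kT ln Z = −0.0525 × ln(1.03706) = −0.0525 × 0.0363898 = -0.001910 eV.

-0.001910 eV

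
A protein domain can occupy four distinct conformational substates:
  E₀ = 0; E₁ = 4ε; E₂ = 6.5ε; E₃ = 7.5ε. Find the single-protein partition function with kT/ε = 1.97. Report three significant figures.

Eᵢ/kT = 0, 2.0305, 3.2995, 3.8071.
Z = Σ e^(−Eᵢ/kT) = e^(−0) + e^(−2.0305) + e^(−3.2995) + e^(−3.8071) = 1.0000 + 0.13127 + 0.036902 + 0.022213 = 1.1904.

Z = 1.19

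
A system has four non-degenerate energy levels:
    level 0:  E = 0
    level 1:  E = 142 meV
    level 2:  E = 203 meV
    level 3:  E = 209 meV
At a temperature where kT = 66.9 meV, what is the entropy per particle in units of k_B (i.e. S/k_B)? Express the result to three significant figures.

0.636

Eᵢ/kT = 0, 2.1226, 3.0344, 3.1241.
Z = Σ e^(−Eᵢ/kT) = e^(−0) + e^(−2.1226) + e^(−3.0344) + e^(−3.1241) = 1.0000 + 0.11972 + 0.048104 + 0.043976 = 1.2118.
⟨E⟩ = Σ EᵢPᵢ = 29.672 meV.
S/k_B = ln Z + ⟨E⟩/kT = ln(1.2118) + 29.672/66.9 = 0.19211 + 0.44353 = 0.636.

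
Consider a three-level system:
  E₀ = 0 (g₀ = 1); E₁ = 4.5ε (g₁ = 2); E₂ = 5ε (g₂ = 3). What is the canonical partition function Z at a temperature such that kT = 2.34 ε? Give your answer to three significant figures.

Z = 1.65

Eᵢ/kT = 0, 1.9231, 2.1368.
Z = Σ gᵢe^(−Eᵢ/kT) = 1·e^(−0) + 2·e^(−1.9231) + 3·e^(−2.1368) = 1.0000 + 0.29231 + 0.35410 = 1.6464.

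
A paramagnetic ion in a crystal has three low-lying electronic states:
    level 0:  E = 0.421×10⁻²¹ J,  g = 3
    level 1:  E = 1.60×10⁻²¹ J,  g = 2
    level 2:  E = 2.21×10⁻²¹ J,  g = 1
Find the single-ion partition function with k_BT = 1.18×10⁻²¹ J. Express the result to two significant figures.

Eᵢ/kT = 0.3568, 1.356, 1.873.
Z = Σ gᵢe^(−Eᵢ/kT) = 3·e^(−0.3568) + 2·e^(−1.356) + 1·e^(−1.873) = 2.100 + 0.5154 + 0.1537 = 2.769.

Z = 2.8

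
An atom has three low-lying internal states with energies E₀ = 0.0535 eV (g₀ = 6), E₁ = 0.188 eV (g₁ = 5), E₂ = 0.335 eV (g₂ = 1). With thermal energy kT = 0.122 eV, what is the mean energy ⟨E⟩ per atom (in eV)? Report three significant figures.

0.0859 eV

Eᵢ/kT = 0.43852, 1.5410, 2.7459.
Z = Σ gᵢe^(−Eᵢ/kT) = 6·e^(−0.43852) + 5·e^(−1.5410) + 1·e^(−2.7459) = 3.8699 + 1.0708 + 0.064191 = 5.0049.
⟨E⟩ = Σ Eᵢ gᵢe^(−Eᵢ/kT) / Z = (0.0535·3.8699 + 0.188·1.0708 + 0.335·0.064191) / 5.0049 = 0.0859 eV.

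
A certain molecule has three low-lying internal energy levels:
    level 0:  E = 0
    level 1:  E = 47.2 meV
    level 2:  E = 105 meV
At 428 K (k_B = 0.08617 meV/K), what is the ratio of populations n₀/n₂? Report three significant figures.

k_BT = 0.08617 × 428 K = 36.881 meV.
n₀/n₂ = exp[−(E₀−E₂)/kT] = exp(−(-105 meV)/(36.881 meV)) = exp(2.8470) = 17.2.

17.2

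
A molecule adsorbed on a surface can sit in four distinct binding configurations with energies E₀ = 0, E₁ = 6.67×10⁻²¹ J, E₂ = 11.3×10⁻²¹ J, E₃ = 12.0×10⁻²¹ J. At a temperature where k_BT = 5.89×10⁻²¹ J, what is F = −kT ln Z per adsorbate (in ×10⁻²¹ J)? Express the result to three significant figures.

Eᵢ/kT = 0, 1.1324, 1.9185, 2.0374.
Z = Σ e^(−Eᵢ/kT) = e^(−0) + e^(−1.1324) + e^(−1.9185) + e^(−2.0374) = 1.0000 + 0.32226 + 0.14683 + 0.13037 = 1.5995.
F = −kT ln Z = −5.89 × ln(1.5995) = −5.89 × 0.46969 = -2.77 ×10⁻²¹ J.

-2.77 ×10⁻²¹ J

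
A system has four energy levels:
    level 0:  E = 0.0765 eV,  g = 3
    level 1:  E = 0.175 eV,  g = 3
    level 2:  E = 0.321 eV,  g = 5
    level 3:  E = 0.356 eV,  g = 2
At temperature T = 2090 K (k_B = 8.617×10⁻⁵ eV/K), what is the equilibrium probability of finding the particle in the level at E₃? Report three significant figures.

k_BT = 8.617×10⁻⁵ × 2090 K = 0.18010 eV.
Eᵢ/kT = 0.42476, 0.97168, 1.7823, 1.9767.
Z = Σ gᵢe^(−Eᵢ/kT) = 3·e^(−0.42476) + 3·e^(−0.97168) + 5·e^(−1.7823) + 2·e^(−1.9767) = 1.9618 + 1.1353 + 0.84125 + 0.27705 = 4.2154.
P₃ = g₃ e^(−E₃/kT) / Z = 0.27705/4.2154 = 0.0657.

0.0657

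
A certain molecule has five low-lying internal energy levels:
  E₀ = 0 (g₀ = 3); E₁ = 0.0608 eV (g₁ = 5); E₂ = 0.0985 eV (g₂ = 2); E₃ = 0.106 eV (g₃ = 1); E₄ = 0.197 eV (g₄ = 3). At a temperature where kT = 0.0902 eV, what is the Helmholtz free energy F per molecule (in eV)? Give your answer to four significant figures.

-0.1738 eV

Eᵢ/kT = 0, 0.674058, 1.09202, 1.17517, 2.18404.
Z = Σ gᵢe^(−Eᵢ/kT) = 3·e^(−0) + 5·e^(−0.674058) + 2·e^(−1.09202) + 1·e^(−1.17517) + 3·e^(−2.18404) = 3.00000 + 2.54818 + 0.671076 + 0.308766 + 0.337757 = 6.86578.
F = −kT ln Z = −0.0902 × ln(6.86578) = −0.0902 × 1.92655 = -0.1738 eV.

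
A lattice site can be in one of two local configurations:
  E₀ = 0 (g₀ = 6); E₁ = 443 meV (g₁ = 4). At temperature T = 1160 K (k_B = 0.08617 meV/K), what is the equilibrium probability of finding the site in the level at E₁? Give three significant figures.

k_BT = 0.08617 × 1160 K = 99.957 meV.
Eᵢ/kT = 0, 4.4319.
Z = Σ gᵢe^(−Eᵢ/kT) = 6·e^(−0) + 4·e^(−4.4319) = 6.0000 + 0.047567 = 6.0476.
P₁ = g₁ e^(−E₁/kT) / Z = 0.047567/6.0476 = 0.00787.

0.00787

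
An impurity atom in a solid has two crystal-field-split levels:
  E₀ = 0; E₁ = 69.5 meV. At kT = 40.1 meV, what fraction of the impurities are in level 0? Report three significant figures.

Eᵢ/kT = 0, 1.7332.
Z = Σ e^(−Eᵢ/kT) = e^(−0) + e^(−1.7332) = 1.0000 + 0.17672 = 1.1767.
P₀ = e^(−E₀/kT) / Z = 1.0000/1.1767 = 0.850.

0.850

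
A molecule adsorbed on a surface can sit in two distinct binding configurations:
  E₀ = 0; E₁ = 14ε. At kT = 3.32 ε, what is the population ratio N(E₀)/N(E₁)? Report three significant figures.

n₀/n₁ = exp[−(E₀−E₁)/kT] = exp(−(-14ε)/(3.32ε)) = exp(4.2169) = 67.8.

67.8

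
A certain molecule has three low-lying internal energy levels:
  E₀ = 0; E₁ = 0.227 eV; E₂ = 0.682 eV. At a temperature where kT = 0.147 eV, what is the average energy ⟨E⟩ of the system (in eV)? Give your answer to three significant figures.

0.0450 eV

Eᵢ/kT = 0, 1.5442, 4.6395.
Z = Σ e^(−Eᵢ/kT) = e^(−0) + e^(−1.5442) + e^(−4.6395) = 1.0000 + 0.21348 + 0.0096625 = 1.2231.
⟨E⟩ = Σ Eᵢ e^(−Eᵢ/kT) / Z = (0·1.0000 + 0.227·0.21348 + 0.682·0.0096625) / 1.2231 = 0.0450 eV.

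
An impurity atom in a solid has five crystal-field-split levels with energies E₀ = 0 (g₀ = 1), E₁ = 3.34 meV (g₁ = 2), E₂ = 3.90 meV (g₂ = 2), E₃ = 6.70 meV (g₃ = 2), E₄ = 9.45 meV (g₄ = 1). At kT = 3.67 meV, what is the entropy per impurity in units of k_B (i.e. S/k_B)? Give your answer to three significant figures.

1.84

Eᵢ/kT = 0, 0.91008, 1.0627, 1.8256, 2.5749.
Z = Σ gᵢe^(−Eᵢ/kT) = 1·e^(−0) + 2·e^(−0.91008) + 2·e^(−1.0627) + 2·e^(−1.8256) + 1·e^(−2.5749) = 1.0000 + 0.80498 + 0.69104 + 0.32224 + 0.076161 = 2.8944.
⟨E⟩ = Σ EᵢPᵢ = 2.8546 meV.
S/k_B = ln Z + ⟨E⟩/kT = ln(2.8944) + 2.8546/3.67 = 1.0628 + 0.77782 = 1.84.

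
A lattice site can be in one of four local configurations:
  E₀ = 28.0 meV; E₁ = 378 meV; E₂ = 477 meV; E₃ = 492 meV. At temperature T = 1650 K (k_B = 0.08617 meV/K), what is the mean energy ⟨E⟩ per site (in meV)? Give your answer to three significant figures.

k_BT = 0.08617 × 1650 K = 142.18 meV.
Eᵢ/kT = 0.19693, 2.6586, 3.3549, 3.4604.
Z = Σ e^(−Eᵢ/kT) = e^(−0.19693) + e^(−2.6586) + e^(−3.3549) + e^(−3.4604) = 0.82125 + 0.070046 + 0.034913 + 0.031417 = 0.95763.
⟨E⟩ = Σ Eᵢ e^(−Eᵢ/kT) / Z = (28.0·0.82125 + 378·0.070046 + 477·0.034913 + 492·0.031417) / 0.95763 = 85.2 meV.

85.2 meV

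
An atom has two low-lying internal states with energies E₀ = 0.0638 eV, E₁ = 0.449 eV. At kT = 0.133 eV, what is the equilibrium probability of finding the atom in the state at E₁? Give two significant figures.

Eᵢ/kT = 0.4797, 3.376.
Z = Σ e^(−Eᵢ/kT) = e^(−0.4797) + e^(−3.376) = 0.6190 + 0.03418 = 0.6532.
P₁ = e^(−E₁/kT) / Z = 0.03418/0.6532 = 0.052.

0.052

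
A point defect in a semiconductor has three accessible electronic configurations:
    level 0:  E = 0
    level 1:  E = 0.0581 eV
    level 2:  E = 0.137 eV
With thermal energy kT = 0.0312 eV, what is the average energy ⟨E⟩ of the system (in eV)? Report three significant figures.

Eᵢ/kT = 0, 1.8622, 4.3910.
Z = Σ e^(−Eᵢ/kT) = e^(−0) + e^(−1.8622) + e^(−4.3910) = 1.0000 + 0.15533 + 0.012388 = 1.1677.
⟨E⟩ = Σ Eᵢ e^(−Eᵢ/kT) / Z = (0·1.0000 + 0.0581·0.15533 + 0.137·0.012388) / 1.1677 = 0.00918 eV.

0.00918 eV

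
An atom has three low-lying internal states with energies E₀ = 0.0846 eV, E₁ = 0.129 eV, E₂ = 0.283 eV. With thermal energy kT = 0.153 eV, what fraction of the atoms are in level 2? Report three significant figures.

Eᵢ/kT = 0.55294, 0.84314, 1.8497.
Z = Σ e^(−Eᵢ/kT) = e^(−0.55294) + e^(−0.84314) + e^(−1.8497) = 0.57526 + 0.43036 + 0.15728 = 1.1629.
P₂ = e^(−E₂/kT) / Z = 0.15728/1.1629 = 0.135.

0.135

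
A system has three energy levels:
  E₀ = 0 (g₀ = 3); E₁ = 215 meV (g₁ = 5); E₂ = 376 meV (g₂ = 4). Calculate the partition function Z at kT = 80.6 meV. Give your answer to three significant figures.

Eᵢ/kT = 0, 2.6675, 4.6650.
Z = Σ gᵢe^(−Eᵢ/kT) = 3·e^(−0) + 5·e^(−2.6675) + 4·e^(−4.6650) = 3.0000 + 0.34713 + 0.037677 = 3.3848.

Z = 3.38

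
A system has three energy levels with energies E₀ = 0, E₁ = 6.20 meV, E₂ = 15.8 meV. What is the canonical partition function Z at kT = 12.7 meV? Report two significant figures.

Z = 1.9

Eᵢ/kT = 0, 0.4882, 1.244.
Z = Σ e^(−Eᵢ/kT) = e^(−0) + e^(−0.4882) + e^(−1.244) = 1.000 + 0.6137 + 0.2882 = 1.902.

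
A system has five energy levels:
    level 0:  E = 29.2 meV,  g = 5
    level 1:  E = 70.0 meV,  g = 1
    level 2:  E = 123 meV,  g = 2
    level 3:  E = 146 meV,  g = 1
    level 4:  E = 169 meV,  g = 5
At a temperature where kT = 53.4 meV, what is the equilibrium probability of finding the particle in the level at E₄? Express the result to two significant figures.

0.058

Eᵢ/kT = 0.5468, 1.311, 2.303, 2.734, 3.165.
Z = Σ gᵢe^(−Eᵢ/kT) = 5·e^(−0.5468) + 1·e^(−1.311) + 2·e^(−2.303) + 1·e^(−2.734) + 5·e^(−3.165) = 2.894 + 0.2696 + 0.1999 + 0.06496 + 0.2111 = 3.640.
P₄ = g₄ e^(−E₄/kT) / Z = 0.2111/3.640 = 0.058.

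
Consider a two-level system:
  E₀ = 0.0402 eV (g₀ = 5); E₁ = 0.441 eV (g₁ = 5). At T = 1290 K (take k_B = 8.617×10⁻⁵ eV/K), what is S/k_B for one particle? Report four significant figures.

k_BT = 8.617×10⁻⁵ × 1290 K = 0.111159 eV.
Eᵢ/kT = 0.361644, 3.96729.
Z = Σ gᵢe^(−Eᵢ/kT) = 5·e^(−0.361644) + 5·e^(−3.96729) = 3.48265 + 0.0946232 = 3.57727.
⟨E⟩ = Σ EᵢPᵢ = 0.0508017 eV.
S/k_B = ln Z + ⟨E⟩/kT = ln(3.57727) + 0.0508017/0.111159 = 1.27460 + 0.457018 = 1.732.

1.732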